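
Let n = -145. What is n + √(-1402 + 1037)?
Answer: -145 + I*√365 ≈ -145.0 + 19.105*I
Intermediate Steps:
n + √(-1402 + 1037) = -145 + √(-1402 + 1037) = -145 + √(-365) = -145 + I*√365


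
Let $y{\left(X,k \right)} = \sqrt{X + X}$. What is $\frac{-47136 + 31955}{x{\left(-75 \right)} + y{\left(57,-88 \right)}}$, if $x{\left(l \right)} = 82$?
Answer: $- \frac{622421}{3305} + \frac{15181 \sqrt{114}}{6610} \approx -163.81$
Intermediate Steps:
$y{\left(X,k \right)} = \sqrt{2} \sqrt{X}$ ($y{\left(X,k \right)} = \sqrt{2 X} = \sqrt{2} \sqrt{X}$)
$\frac{-47136 + 31955}{x{\left(-75 \right)} + y{\left(57,-88 \right)}} = \frac{-47136 + 31955}{82 + \sqrt{2} \sqrt{57}} = - \frac{15181}{82 + \sqrt{114}}$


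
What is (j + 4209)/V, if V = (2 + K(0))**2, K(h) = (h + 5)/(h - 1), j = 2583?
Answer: 2264/3 ≈ 754.67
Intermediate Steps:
K(h) = (5 + h)/(-1 + h)
V = 9 (V = (2 + (5 + 0)/(-1 + 0))**2 = (2 + 5/(-1))**2 = (2 - 1*5)**2 = (2 - 5)**2 = (-3)**2 = 9)
(j + 4209)/V = (2583 + 4209)/9 = 6792*(1/9) = 2264/3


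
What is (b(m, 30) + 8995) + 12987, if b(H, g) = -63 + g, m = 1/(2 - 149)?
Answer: 21949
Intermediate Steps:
m = -1/147 (m = 1/(-147) = -1/147 ≈ -0.0068027)
(b(m, 30) + 8995) + 12987 = ((-63 + 30) + 8995) + 12987 = (-33 + 8995) + 12987 = 8962 + 12987 = 21949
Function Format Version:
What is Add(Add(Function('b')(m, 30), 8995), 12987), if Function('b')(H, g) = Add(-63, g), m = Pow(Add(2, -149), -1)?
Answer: 21949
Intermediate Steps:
m = Rational(-1, 147) (m = Pow(-147, -1) = Rational(-1, 147) ≈ -0.0068027)
Add(Add(Function('b')(m, 30), 8995), 12987) = Add(Add(Add(-63, 30), 8995), 12987) = Add(Add(-33, 8995), 12987) = Add(8962, 12987) = 21949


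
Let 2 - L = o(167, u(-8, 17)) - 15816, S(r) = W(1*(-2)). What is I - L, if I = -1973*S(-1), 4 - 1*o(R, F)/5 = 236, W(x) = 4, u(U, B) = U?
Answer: -24870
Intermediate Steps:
o(R, F) = -1160 (o(R, F) = 20 - 5*236 = 20 - 1180 = -1160)
S(r) = 4
L = 16978 (L = 2 - (-1160 - 15816) = 2 - 1*(-16976) = 2 + 16976 = 16978)
I = -7892 (I = -1973*4 = -7892)
I - L = -7892 - 1*16978 = -7892 - 16978 = -24870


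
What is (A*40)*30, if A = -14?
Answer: -16800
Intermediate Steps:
(A*40)*30 = -14*40*30 = -560*30 = -16800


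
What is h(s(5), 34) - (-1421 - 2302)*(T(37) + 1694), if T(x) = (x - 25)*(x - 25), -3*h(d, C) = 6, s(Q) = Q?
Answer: 6842872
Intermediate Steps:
h(d, C) = -2 (h(d, C) = -1/3*6 = -2)
T(x) = (-25 + x)**2 (T(x) = (-25 + x)*(-25 + x) = (-25 + x)**2)
h(s(5), 34) - (-1421 - 2302)*(T(37) + 1694) = -2 - (-1421 - 2302)*((-25 + 37)**2 + 1694) = -2 - (-3723)*(12**2 + 1694) = -2 - (-3723)*(144 + 1694) = -2 - (-3723)*1838 = -2 - 1*(-6842874) = -2 + 6842874 = 6842872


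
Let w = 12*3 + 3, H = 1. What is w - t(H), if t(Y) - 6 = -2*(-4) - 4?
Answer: 29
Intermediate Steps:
t(Y) = 10 (t(Y) = 6 + (-2*(-4) - 4) = 6 + (8 - 4) = 6 + 4 = 10)
w = 39 (w = 36 + 3 = 39)
w - t(H) = 39 - 1*10 = 39 - 10 = 29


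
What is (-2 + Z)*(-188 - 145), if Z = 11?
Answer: -2997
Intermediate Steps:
(-2 + Z)*(-188 - 145) = (-2 + 11)*(-188 - 145) = 9*(-333) = -2997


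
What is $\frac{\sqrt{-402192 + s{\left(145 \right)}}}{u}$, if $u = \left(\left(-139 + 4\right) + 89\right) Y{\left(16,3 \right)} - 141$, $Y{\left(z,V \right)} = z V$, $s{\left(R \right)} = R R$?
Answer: $- \frac{i \sqrt{381167}}{2349} \approx - 0.26283 i$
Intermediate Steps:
$s{\left(R \right)} = R^{2}$
$Y{\left(z,V \right)} = V z$
$u = -2349$ ($u = \left(\left(-139 + 4\right) + 89\right) 3 \cdot 16 - 141 = \left(-135 + 89\right) 48 - 141 = \left(-46\right) 48 - 141 = -2208 - 141 = -2349$)
$\frac{\sqrt{-402192 + s{\left(145 \right)}}}{u} = \frac{\sqrt{-402192 + 145^{2}}}{-2349} = \sqrt{-402192 + 21025} \left(- \frac{1}{2349}\right) = \sqrt{-381167} \left(- \frac{1}{2349}\right) = i \sqrt{381167} \left(- \frac{1}{2349}\right) = - \frac{i \sqrt{381167}}{2349}$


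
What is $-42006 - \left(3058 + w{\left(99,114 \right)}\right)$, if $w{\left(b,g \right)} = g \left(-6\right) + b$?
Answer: $-44479$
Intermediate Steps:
$w{\left(b,g \right)} = b - 6 g$ ($w{\left(b,g \right)} = - 6 g + b = b - 6 g$)
$-42006 - \left(3058 + w{\left(99,114 \right)}\right) = -42006 - \left(3157 - 684\right) = -42006 - 2473 = -44479$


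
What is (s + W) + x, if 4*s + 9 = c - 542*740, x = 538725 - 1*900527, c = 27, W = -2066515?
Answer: -5057165/2 ≈ -2.5286e+6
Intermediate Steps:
x = -361802 (x = 538725 - 900527 = -361802)
s = -200531/2 (s = -9/4 + (27 - 542*740)/4 = -9/4 + (27 - 401080)/4 = -9/4 + (¼)*(-401053) = -9/4 - 401053/4 = -200531/2 ≈ -1.0027e+5)
(s + W) + x = (-200531/2 - 2066515) - 361802 = -4333561/2 - 361802 = -5057165/2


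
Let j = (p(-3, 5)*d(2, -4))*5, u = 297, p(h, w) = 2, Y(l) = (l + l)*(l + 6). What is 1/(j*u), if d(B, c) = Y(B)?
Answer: 1/95040 ≈ 1.0522e-5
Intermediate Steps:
Y(l) = 2*l*(6 + l) (Y(l) = (2*l)*(6 + l) = 2*l*(6 + l))
d(B, c) = 2*B*(6 + B)
j = 320 (j = (2*(2*2*(6 + 2)))*5 = (2*(2*2*8))*5 = (2*32)*5 = 64*5 = 320)
1/(j*u) = 1/(320*297) = 1/95040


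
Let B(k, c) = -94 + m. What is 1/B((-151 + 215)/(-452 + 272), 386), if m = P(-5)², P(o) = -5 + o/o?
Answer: -1/78 ≈ -0.012821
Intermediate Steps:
P(o) = -4 (P(o) = -5 + 1 = -4)
m = 16 (m = (-4)² = 16)
B(k, c) = -78 (B(k, c) = -94 + 16 = -78)
1/B((-151 + 215)/(-452 + 272), 386) = 1/(-78) = -1/78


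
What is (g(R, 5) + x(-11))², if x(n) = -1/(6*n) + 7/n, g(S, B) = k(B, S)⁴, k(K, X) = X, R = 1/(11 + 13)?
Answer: 5139855765625/13319113015296 ≈ 0.38590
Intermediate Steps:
R = 1/24 ≈ 0.041667
g(S, B) = S⁴
x(n) = 41/(6*n) (x(n) = -1/(6*n) + 7/n = 41/(6*n))
(g(R, 5) + x(-11))² = ((1/24)⁴ + (41/6)/(-11))² = (1/331776 + (41/6)*(-1/11))² = (1/331776 - 41/66)² = (-2267125/3649536)² = 5139855765625/13319113015296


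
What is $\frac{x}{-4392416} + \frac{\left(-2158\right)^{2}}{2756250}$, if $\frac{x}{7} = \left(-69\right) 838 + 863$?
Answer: $\frac{1539591135091}{864756900000} \approx 1.7804$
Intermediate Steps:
$x = -398713$ ($x = 7 \left(\left(-69\right) 838 + 863\right) = 7 \left(-57822 + 863\right) = 7 \left(-56959\right) = -398713$)
$\frac{x}{-4392416} + \frac{\left(-2158\right)^{2}}{2756250} = - \frac{398713}{-4392416} + \frac{\left(-2158\right)^{2}}{2756250} = \left(-398713\right) \left(- \frac{1}{4392416}\right) + 4656964 \cdot \frac{1}{2756250} = \frac{56959}{627488} + \frac{2328482}{1378125} = \frac{1539591135091}{864756900000}$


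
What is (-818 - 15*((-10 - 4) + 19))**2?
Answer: 797449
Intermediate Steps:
(-818 - 15*((-10 - 4) + 19))**2 = (-818 - 15*(-14 + 19))**2 = (-818 - 15*5)**2 = (-818 - 75)**2 = (-893)**2 = 797449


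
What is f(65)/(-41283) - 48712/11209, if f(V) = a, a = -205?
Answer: -182607241/42067377 ≈ -4.3408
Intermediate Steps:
f(V) = -205
f(65)/(-41283) - 48712/11209 = -205/(-41283) - 48712/11209 = -205*(-1/41283) - 48712*1/11209 = 205/41283 - 48712/11209 = -182607241/42067377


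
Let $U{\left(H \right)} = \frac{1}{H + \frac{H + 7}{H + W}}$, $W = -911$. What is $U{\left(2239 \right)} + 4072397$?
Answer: $\frac{6058989632807}{1487819} \approx 4.0724 \cdot 10^{6}$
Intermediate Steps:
$U{\left(H \right)} = \frac{1}{H + \frac{7 + H}{-911 + H}}$ ($U{\left(H \right)} = \frac{1}{H + \frac{H + 7}{H - 911}} = \frac{1}{H + \frac{7 + H}{-911 + H}}$)
$U{\left(2239 \right)} + 4072397 = \frac{-911 + 2239}{7 + 2239^{2} - 2037490} + 4072397 = \frac{1}{7 + 5013121 - 2037490} \cdot 1328 + 4072397 = \frac{1}{2975638} \cdot 1328 + 4072397 = \frac{664}{1487819} + 4072397 = \frac{6058989632807}{1487819}$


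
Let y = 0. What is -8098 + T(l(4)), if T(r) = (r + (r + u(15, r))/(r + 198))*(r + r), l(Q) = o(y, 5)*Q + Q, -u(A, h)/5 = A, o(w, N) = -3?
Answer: -756486/95 ≈ -7963.0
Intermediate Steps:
u(A, h) = -5*A
l(Q) = -2*Q (l(Q) = -3*Q + Q = -2*Q)
T(r) = 2*r*(r + (-75 + r)/(198 + r)) (T(r) = (r + (r - 5*15)/(r + 198))*(r + r) = (r + (r - 75)/(198 + r))*(2*r) = (r + (-75 + r)/(198 + r))*(2*r) = 2*r*(r + (-75 + r)/(198 + r)))
-8098 + T(l(4)) = -8098 + 2*(-2*4)*(-75 + (-2*4)**2 + 199*(-2*4))/(198 - 2*4) = -8098 + 2*(-8)*(-75 + (-8)**2 + 199*(-8))/(198 - 8) = -8098 + 2*(-8)*(-75 + 64 - 1592)/190 = -8098 + 2*(-8)*(1/190)*(-1603) = -8098 + 12824/95 = -756486/95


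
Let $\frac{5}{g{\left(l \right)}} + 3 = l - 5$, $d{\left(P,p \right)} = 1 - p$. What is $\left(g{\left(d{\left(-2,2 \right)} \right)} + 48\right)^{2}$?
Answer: $\frac{182329}{81} \approx 2251.0$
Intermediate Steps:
$g{\left(l \right)} = \frac{5}{-8 + l}$ ($g{\left(l \right)} = \frac{5}{-3 + \left(l - 5\right)} = \frac{5}{-3 + \left(-5 + l\right)} = \frac{5}{-8 + l}$)
$\left(g{\left(d{\left(-2,2 \right)} \right)} + 48\right)^{2} = \left(\frac{5}{-8 + \left(1 - 2\right)} + 48\right)^{2} = \left(\frac{5}{-8 - 1} + 48\right)^{2} = \left(\frac{5}{-9} + 48\right)^{2} = \left(5 \left(- \frac{1}{9}\right) + 48\right)^{2} = \left(- \frac{5}{9} + 48\right)^{2} = \left(\frac{427}{9}\right)^{2} = \frac{182329}{81}$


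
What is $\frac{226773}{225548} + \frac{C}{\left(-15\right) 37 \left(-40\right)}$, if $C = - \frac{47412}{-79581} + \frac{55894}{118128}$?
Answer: $\frac{78881672567206855}{78451806356405568} \approx 1.0055$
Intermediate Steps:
$C = \frac{1674797525}{1566790728}$ ($C = \left(-47412\right) \left(- \frac{1}{79581}\right) + 55894 \cdot \frac{1}{118128} = \frac{15804}{26527} + \frac{27947}{59064} = \frac{1674797525}{1566790728} \approx 1.0689$)
$\frac{226773}{225548} + \frac{C}{\left(-15\right) 37 \left(-40\right)} = \frac{226773}{225548} + \frac{1674797525}{1566790728 \left(-15\right) 37 \left(-40\right)} = 226773 \cdot \frac{1}{225548} + \frac{1674797525}{1566790728 \left(\left(-555\right) \left(-40\right)\right)} = \frac{226773}{225548} + \frac{1674797525}{1566790728 \cdot 22200} = \frac{226773}{225548} + \frac{1674797525}{1566790728} \cdot \frac{1}{22200} = \frac{226773}{225548} + \frac{66991901}{1391310166464} = \frac{78881672567206855}{78451806356405568}$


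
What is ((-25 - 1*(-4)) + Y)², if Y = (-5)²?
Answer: 16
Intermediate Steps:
Y = 25
((-25 - 1*(-4)) + Y)² = ((-25 - 1*(-4)) + 25)² = ((-25 + 4) + 25)² = (-21 + 25)² = 4² = 16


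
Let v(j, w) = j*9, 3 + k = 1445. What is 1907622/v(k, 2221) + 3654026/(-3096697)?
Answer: 325550298617/2232718537 ≈ 145.81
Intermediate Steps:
k = 1442 (k = -3 + 1445 = 1442)
v(j, w) = 9*j
1907622/v(k, 2221) + 3654026/(-3096697) = 1907622/((9*1442)) + 3654026/(-3096697) = 1907622/12978 + 3654026*(-1/3096697) = 1907622*(1/12978) - 3654026/3096697 = 105979/721 - 3654026/3096697 = 325550298617/2232718537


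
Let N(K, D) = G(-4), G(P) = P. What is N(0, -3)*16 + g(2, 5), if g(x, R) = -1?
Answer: -65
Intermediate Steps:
N(K, D) = -4
N(0, -3)*16 + g(2, 5) = -4*16 - 1 = -64 - 1 = -65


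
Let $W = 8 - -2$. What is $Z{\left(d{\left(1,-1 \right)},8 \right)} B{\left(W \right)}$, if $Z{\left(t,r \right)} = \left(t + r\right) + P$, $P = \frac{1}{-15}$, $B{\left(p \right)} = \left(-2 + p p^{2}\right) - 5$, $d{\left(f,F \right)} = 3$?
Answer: $\frac{54284}{5} \approx 10857.0$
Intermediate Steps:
$W = 10$ ($W = 8 + 2 = 10$)
$B{\left(p \right)} = -7 + p^{3}$ ($B{\left(p \right)} = \left(-2 + p^{3}\right) - 5 = -7 + p^{3}$)
$P = - \frac{1}{15} \approx -0.066667$
$Z{\left(t,r \right)} = - \frac{1}{15} + r + t$ ($Z{\left(t,r \right)} = \left(t + r\right) - \frac{1}{15} = \left(r + t\right) - \frac{1}{15} = - \frac{1}{15} + r + t$)
$Z{\left(d{\left(1,-1 \right)},8 \right)} B{\left(W \right)} = \left(- \frac{1}{15} + 8 + 3\right) \left(-7 + 10^{3}\right) = \frac{164 \left(-7 + 1000\right)}{15} = \frac{164}{15} \cdot 993 = \frac{54284}{5}$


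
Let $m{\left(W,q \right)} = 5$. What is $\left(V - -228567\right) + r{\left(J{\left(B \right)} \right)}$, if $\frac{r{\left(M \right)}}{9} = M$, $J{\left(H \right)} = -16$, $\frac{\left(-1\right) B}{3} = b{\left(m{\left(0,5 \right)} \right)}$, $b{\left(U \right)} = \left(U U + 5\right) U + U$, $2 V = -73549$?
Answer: $\frac{383297}{2} \approx 1.9165 \cdot 10^{5}$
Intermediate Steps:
$V = - \frac{73549}{2}$ ($V = \frac{1}{2} \left(-73549\right) = - \frac{73549}{2} \approx -36775.0$)
$b{\left(U \right)} = U + U \left(5 + U^{2}\right)$ ($b{\left(U \right)} = \left(U^{2} + 5\right) U + U = \left(5 + U^{2}\right) U + U = U \left(5 + U^{2}\right) + U = U + U \left(5 + U^{2}\right)$)
$B = -465$ ($B = - 3 \cdot 5 \left(6 + 5^{2}\right) = - 3 \cdot 5 \left(6 + 25\right) = - 3 \cdot 5 \cdot 31 = \left(-3\right) 155 = -465$)
$r{\left(M \right)} = 9 M$
$\left(V - -228567\right) + r{\left(J{\left(B \right)} \right)} = \left(- \frac{73549}{2} - -228567\right) + 9 \left(-16\right) = \left(- \frac{73549}{2} + 228567\right) - 144 = \frac{383585}{2} - 144 = \frac{383297}{2}$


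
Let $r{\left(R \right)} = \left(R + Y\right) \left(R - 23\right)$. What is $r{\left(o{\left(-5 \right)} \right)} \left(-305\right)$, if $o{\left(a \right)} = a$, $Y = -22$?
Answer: $-230580$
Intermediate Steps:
$r{\left(R \right)} = \left(-23 + R\right) \left(-22 + R\right)$ ($r{\left(R \right)} = \left(R - 22\right) \left(R - 23\right) = \left(-22 + R\right) \left(-23 + R\right) = \left(-23 + R\right) \left(-22 + R\right)$)
$r{\left(o{\left(-5 \right)} \right)} \left(-305\right) = \left(506 + \left(-5\right)^{2} - -225\right) \left(-305\right) = \left(506 + 25 + 225\right) \left(-305\right) = 756 \left(-305\right) = -230580$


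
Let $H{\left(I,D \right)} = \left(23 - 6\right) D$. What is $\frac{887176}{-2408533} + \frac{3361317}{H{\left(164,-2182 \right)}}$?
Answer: $- \frac{8128751824505}{89342123102} \approx -90.984$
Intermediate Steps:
$H{\left(I,D \right)} = 17 D$
$\frac{887176}{-2408533} + \frac{3361317}{H{\left(164,-2182 \right)}} = \frac{887176}{-2408533} + \frac{3361317}{17 \left(-2182\right)} = 887176 \left(- \frac{1}{2408533}\right) + \frac{3361317}{-37094} = - \frac{887176}{2408533} + 3361317 \left(- \frac{1}{37094}\right) = - \frac{887176}{2408533} - \frac{3361317}{37094} = - \frac{8128751824505}{89342123102}$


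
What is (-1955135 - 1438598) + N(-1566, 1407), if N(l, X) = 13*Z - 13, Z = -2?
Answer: -3393772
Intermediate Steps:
N(l, X) = -39 (N(l, X) = 13*(-2) - 13 = -26 - 13 = -39)
(-1955135 - 1438598) + N(-1566, 1407) = (-1955135 - 1438598) - 39 = -3393733 - 39 = -3393772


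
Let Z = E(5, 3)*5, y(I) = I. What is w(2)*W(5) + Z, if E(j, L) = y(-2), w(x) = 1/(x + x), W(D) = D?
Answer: -35/4 ≈ -8.7500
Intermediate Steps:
w(x) = 1/(2*x)
E(j, L) = -2
Z = -10 (Z = -2*5 = -10)
w(2)*W(5) + Z = ((½)/2)*5 - 10 = ((½)*(½))*5 - 10 = (¼)*5 - 10 = 5/4 - 10 = -35/4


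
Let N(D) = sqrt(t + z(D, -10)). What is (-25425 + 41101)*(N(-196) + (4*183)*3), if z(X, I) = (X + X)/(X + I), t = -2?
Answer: 34424496 + 15676*I*sqrt(1030)/103 ≈ 3.4425e+7 + 4884.5*I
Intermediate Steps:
z(X, I) = 2*X/(I + X) (z(X, I) = (2*X)/(I + X) = 2*X/(I + X))
N(D) = sqrt(-2 + 2*D/(-10 + D))
(-25425 + 41101)*(N(-196) + (4*183)*3) = (-25425 + 41101)*(2*sqrt(5)*sqrt(1/(-10 - 196)) + (4*183)*3) = 15676*(2*sqrt(5)*sqrt(1/(-206)) + 732*3) = 15676*(2*sqrt(5)*sqrt(-1/206) + 2196) = 15676*(2*sqrt(5)*(I*sqrt(206)/206) + 2196) = 15676*(I*sqrt(1030)/103 + 2196) = 15676*(2196 + I*sqrt(1030)/103) = 34424496 + 15676*I*sqrt(1030)/103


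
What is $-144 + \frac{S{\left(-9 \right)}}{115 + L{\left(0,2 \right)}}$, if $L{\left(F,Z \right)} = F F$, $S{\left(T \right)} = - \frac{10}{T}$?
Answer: $- \frac{29806}{207} \approx -143.99$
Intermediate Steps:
$L{\left(F,Z \right)} = F^{2}$
$-144 + \frac{S{\left(-9 \right)}}{115 + L{\left(0,2 \right)}} = -144 + \frac{\left(-10\right) \frac{1}{-9}}{115 + 0^{2}} = -144 + \frac{\left(-10\right) \left(- \frac{1}{9}\right)}{115 + 0} = -144 + \frac{1}{115} \cdot \frac{10}{9} = -144 + \frac{2}{207} = - \frac{29806}{207}$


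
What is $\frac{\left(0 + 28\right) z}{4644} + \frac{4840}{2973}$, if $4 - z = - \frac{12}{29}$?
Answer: $\frac{55207256}{33365979} \approx 1.6546$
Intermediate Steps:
$z = \frac{128}{29}$ ($z = 4 - - \frac{12}{29} = 4 + \frac{12}{29} = \frac{128}{29} \approx 4.4138$)
$\frac{\left(0 + 28\right) z}{4644} + \frac{4840}{2973} = \frac{\left(0 + 28\right) \frac{128}{29}}{4644} + \frac{4840}{2973} = 28 \cdot \frac{128}{29} \cdot \frac{1}{4644} + 4840 \cdot \frac{1}{2973} = \frac{3584}{29} \cdot \frac{1}{4644} + \frac{4840}{2973} = \frac{896}{33669} + \frac{4840}{2973} = \frac{55207256}{33365979}$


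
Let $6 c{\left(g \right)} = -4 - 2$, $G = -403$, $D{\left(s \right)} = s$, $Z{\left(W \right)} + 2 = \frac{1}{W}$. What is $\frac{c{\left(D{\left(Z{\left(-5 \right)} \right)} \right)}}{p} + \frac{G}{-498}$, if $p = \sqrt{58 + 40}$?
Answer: $\frac{403}{498} - \frac{\sqrt{2}}{14} \approx 0.70822$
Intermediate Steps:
$Z{\left(W \right)} = -2 + \frac{1}{W}$
$p = 7 \sqrt{2}$ ($p = \sqrt{98} = 7 \sqrt{2} \approx 9.8995$)
$c{\left(g \right)} = -1$ ($c{\left(g \right)} = \frac{-4 - 2}{6} = \frac{1}{6} \left(-6\right) = -1$)
$\frac{c{\left(D{\left(Z{\left(-5 \right)} \right)} \right)}}{p} + \frac{G}{-498} = - \frac{1}{7 \sqrt{2}} - \frac{403}{-498} = - \frac{\sqrt{2}}{14} - - \frac{403}{498} = - \frac{\sqrt{2}}{14} + \frac{403}{498} = \frac{403}{498} - \frac{\sqrt{2}}{14}$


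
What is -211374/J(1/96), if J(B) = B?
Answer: -20291904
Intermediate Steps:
-211374/J(1/96) = -211374/(1/96) = -211374/1/96 = -211374*96 = -20291904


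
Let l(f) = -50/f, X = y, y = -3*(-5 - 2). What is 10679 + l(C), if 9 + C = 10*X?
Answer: 2146429/201 ≈ 10679.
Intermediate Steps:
y = 21 (y = -3*(-7) = 21)
X = 21
C = 201 (C = -9 + 10*21 = -9 + 210 = 201)
10679 + l(C) = 10679 - 50/201 = 2146429/201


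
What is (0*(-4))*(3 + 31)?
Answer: 0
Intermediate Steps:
(0*(-4))*(3 + 31) = 0*34 = 0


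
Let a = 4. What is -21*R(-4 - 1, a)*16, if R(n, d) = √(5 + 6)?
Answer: -336*√11 ≈ -1114.4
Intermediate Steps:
R(n, d) = √11
-21*R(-4 - 1, a)*16 = -21*√11*16 = -336*√11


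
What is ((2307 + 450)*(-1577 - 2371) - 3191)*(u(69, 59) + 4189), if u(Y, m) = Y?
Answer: -46360367366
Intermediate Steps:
((2307 + 450)*(-1577 - 2371) - 3191)*(u(69, 59) + 4189) = ((2307 + 450)*(-1577 - 2371) - 3191)*(69 + 4189) = (2757*(-3948) - 3191)*4258 = (-10884636 - 3191)*4258 = -10887827*4258 = -46360367366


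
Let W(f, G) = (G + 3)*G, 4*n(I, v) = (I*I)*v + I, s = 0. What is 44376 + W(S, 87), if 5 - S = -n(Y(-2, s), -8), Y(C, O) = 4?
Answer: 52206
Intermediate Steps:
n(I, v) = I/4 + v*I**2/4 (n(I, v) = ((I*I)*v + I)/4 = (I**2*v + I)/4 = (v*I**2 + I)/4 = (I + v*I**2)/4 = I/4 + v*I**2/4)
S = -26 (S = 5 - (-1)*(1/4)*4*(1 + 4*(-8)) = 5 - (-1)*(1/4)*4*(1 - 32) = 5 - (-1)*(1/4)*4*(-31) = 5 - (-1)*(-31) = 5 - 1*31 = 5 - 31 = -26)
W(f, G) = G*(3 + G) (W(f, G) = (3 + G)*G = G*(3 + G))
44376 + W(S, 87) = 44376 + 87*(3 + 87) = 44376 + 87*90 = 44376 + 7830 = 52206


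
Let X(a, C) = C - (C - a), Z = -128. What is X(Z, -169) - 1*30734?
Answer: -30862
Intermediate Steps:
X(a, C) = a (X(a, C) = C + (a - C) = a)
X(Z, -169) - 1*30734 = -128 - 1*30734 = -128 - 30734 = -30862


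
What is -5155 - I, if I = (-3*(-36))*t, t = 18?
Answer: -7099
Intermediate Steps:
I = 1944 (I = -3*(-36)*18 = 108*18 = 1944)
-5155 - I = -5155 - 1*1944 = -5155 - 1944 = -7099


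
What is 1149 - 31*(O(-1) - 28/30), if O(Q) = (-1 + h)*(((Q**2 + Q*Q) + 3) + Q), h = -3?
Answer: 25109/15 ≈ 1673.9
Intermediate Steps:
O(Q) = -12 - 8*Q**2 - 4*Q (O(Q) = (-1 - 3)*(((Q**2 + Q*Q) + 3) + Q) = -4*(((Q**2 + Q**2) + 3) + Q) = -4*((2*Q**2 + 3) + Q) = -4*((3 + 2*Q**2) + Q) = -4*(3 + Q + 2*Q**2) = -12 - 8*Q**2 - 4*Q)
1149 - 31*(O(-1) - 28/30) = 1149 - 31*((-12 - 8*(-1)**2 - 4*(-1)) - 28/30) = 1149 - 31*((-12 - 8*1 + 4) - 28*1/30) = 1149 - 31*((-12 - 8 + 4) - 14/15) = 1149 - 31*(-16 - 14/15) = 1149 - 31*(-254)/15 = 1149 - 1*(-7874/15) = 1149 + 7874/15 = 25109/15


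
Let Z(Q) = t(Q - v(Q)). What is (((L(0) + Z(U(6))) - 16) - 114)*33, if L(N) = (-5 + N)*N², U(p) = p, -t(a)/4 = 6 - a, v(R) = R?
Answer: -5082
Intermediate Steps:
t(a) = -24 + 4*a (t(a) = -4*(6 - a) = -24 + 4*a)
Z(Q) = -24 (Z(Q) = -24 + 4*(Q - Q) = -24 + 4*0 = -24 + 0 = -24)
L(N) = N²*(-5 + N)
(((L(0) + Z(U(6))) - 16) - 114)*33 = (((0²*(-5 + 0) - 24) - 16) - 114)*33 = (((0*(-5) - 24) - 16) - 114)*33 = (((0 - 24) - 16) - 114)*33 = ((-24 - 16) - 114)*33 = (-40 - 114)*33 = -154*33 = -5082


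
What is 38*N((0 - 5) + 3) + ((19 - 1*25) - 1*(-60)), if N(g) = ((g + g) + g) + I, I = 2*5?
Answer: 206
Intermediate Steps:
I = 10
N(g) = 10 + 3*g (N(g) = ((g + g) + g) + 10 = (2*g + g) + 10 = 3*g + 10 = 10 + 3*g)
38*N((0 - 5) + 3) + ((19 - 1*25) - 1*(-60)) = 38*(10 + 3*((0 - 5) + 3)) + ((19 - 1*25) - 1*(-60)) = 38*(10 + 3*(-5 + 3)) + ((19 - 25) + 60) = 38*(10 + 3*(-2)) + (-6 + 60) = 38*(10 - 6) + 54 = 38*4 + 54 = 152 + 54 = 206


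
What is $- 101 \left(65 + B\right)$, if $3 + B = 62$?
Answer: $-12524$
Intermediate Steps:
$B = 59$ ($B = -3 + 62 = 59$)
$- 101 \left(65 + B\right) = - 101 \left(65 + 59\right) = \left(-101\right) 124 = -12524$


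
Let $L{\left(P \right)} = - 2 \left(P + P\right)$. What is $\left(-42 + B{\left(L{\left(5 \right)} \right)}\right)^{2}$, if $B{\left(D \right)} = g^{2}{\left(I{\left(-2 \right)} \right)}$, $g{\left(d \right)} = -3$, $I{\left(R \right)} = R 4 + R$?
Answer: $1089$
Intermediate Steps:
$I{\left(R \right)} = 5 R$ ($I{\left(R \right)} = 4 R + R = 5 R$)
$L{\left(P \right)} = - 4 P$ ($L{\left(P \right)} = - 2 \cdot 2 P = - 4 P$)
$B{\left(D \right)} = 9$ ($B{\left(D \right)} = \left(-3\right)^{2} = 9$)
$\left(-42 + B{\left(L{\left(5 \right)} \right)}\right)^{2} = \left(-42 + 9\right)^{2} = \left(-33\right)^{2} = 1089$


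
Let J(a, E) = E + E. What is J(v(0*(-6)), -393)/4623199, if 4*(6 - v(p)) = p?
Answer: -786/4623199 ≈ -0.00017001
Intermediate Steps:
v(p) = 6 - p/4
J(a, E) = 2*E
J(v(0*(-6)), -393)/4623199 = (2*(-393))/4623199 = -786*1/4623199 = -786/4623199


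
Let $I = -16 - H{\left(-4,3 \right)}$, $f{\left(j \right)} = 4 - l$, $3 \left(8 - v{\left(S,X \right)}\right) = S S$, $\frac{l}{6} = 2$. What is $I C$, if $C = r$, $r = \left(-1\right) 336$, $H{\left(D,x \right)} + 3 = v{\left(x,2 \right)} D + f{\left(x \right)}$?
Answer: $-5040$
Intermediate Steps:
$l = 12$ ($l = 6 \cdot 2 = 12$)
$v{\left(S,X \right)} = 8 - \frac{S^{2}}{3}$ ($v{\left(S,X \right)} = 8 - \frac{S S}{3} = 8 - \frac{S^{2}}{3}$)
$f{\left(j \right)} = -8$ ($f{\left(j \right)} = 4 - 12 = -8$)
$H{\left(D,x \right)} = -11 + D \left(8 - \frac{x^{2}}{3}\right)$ ($H{\left(D,x \right)} = -3 + \left(\left(8 - \frac{x^{2}}{3}\right) D - 8\right) = -3 + \left(D \left(8 - \frac{x^{2}}{3}\right) - 8\right) = -3 + \left(-8 + D \left(8 - \frac{x^{2}}{3}\right)\right) = -11 + D \left(8 - \frac{x^{2}}{3}\right)$)
$r = -336$
$C = -336$
$I = 15$ ($I = -16 - \left(-11 - - \frac{4 \left(-24 + 3^{2}\right)}{3}\right) = -16 - \left(-11 - - \frac{4 \left(-24 + 9\right)}{3}\right) = -16 - \left(-11 - \left(- \frac{4}{3}\right) \left(-15\right)\right) = -16 - \left(-11 - 20\right) = -16 - -31 = -16 + 31 = 15$)
$I C = 15 \left(-336\right) = -5040$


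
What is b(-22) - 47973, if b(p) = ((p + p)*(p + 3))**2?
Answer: 650923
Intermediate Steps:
b(p) = 4*p**2*(3 + p)**2 (b(p) = ((2*p)*(3 + p))**2 = (2*p*(3 + p))**2 = 4*p**2*(3 + p)**2)
b(-22) - 47973 = 4*(-22)**2*(3 - 22)**2 - 47973 = 4*484*(-19)**2 - 47973 = 4*484*361 - 47973 = 698896 - 47973 = 650923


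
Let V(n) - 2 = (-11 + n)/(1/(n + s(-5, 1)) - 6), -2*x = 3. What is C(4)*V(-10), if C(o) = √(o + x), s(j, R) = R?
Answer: 299*√10/110 ≈ 8.5956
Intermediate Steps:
x = -3/2 (x = -½*3 = -3/2 ≈ -1.5000)
V(n) = 2 + (-11 + n)/(-6 + 1/(1 + n)) (V(n) = 2 + (-11 + n)/(1/(n + 1) - 6) = 2 + (-11 + n)/(1/(1 + n) - 6) = 2 + (-11 + n)/(-6 + 1/(1 + n)))
C(o) = √(-3/2 + o) (C(o) = √(o - 3/2) = √(-3/2 + o))
C(4)*V(-10) = (√(-6 + 4*4)/2)*((21 - 1*(-10)² + 22*(-10))/(5 + 6*(-10))) = (√(-6 + 16)/2)*((21 - 1*100 - 220)/(5 - 60)) = (√10/2)*((21 - 100 - 220)/(-55)) = (√10/2)*(-1/55*(-299)) = (√10/2)*(299/55) = 299*√10/110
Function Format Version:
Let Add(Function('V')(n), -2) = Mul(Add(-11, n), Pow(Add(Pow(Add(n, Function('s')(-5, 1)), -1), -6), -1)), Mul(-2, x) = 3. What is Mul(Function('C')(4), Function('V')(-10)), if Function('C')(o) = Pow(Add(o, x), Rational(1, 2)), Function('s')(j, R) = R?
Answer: Mul(Rational(299, 110), Pow(10, Rational(1, 2))) ≈ 8.5956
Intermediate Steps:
x = Rational(-3, 2) (x = Mul(Rational(-1, 2), 3) = Rational(-3, 2) ≈ -1.5000)
Function('V')(n) = Add(2, Mul(Pow(Add(-6, Pow(Add(1, n), -1)), -1), Add(-11, n))) (Function('V')(n) = Add(2, Mul(Add(-11, n), Pow(Add(Pow(Add(n, 1), -1), -6), -1))) = Add(2, Mul(Add(-11, n), Pow(Add(Pow(Add(1, n), -1), -6), -1))) = Add(2, Mul(Add(-11, n), Pow(Add(-6, Pow(Add(1, n), -1)), -1))) = Add(2, Mul(Pow(Add(-6, Pow(Add(1, n), -1)), -1), Add(-11, n))))
Function('C')(o) = Pow(Add(Rational(-3, 2), o), Rational(1, 2)) (Function('C')(o) = Pow(Add(o, Rational(-3, 2)), Rational(1, 2)) = Pow(Add(Rational(-3, 2), o), Rational(1, 2)))
Mul(Function('C')(4), Function('V')(-10)) = Mul(Mul(Rational(1, 2), Pow(Add(-6, Mul(4, 4)), Rational(1, 2))), Mul(Pow(Add(5, Mul(6, -10)), -1), Add(21, Mul(-1, Pow(-10, 2)), Mul(22, -10)))) = Mul(Mul(Rational(1, 2), Pow(Add(-6, 16), Rational(1, 2))), Mul(Pow(Add(5, -60), -1), Add(21, Mul(-1, 100), -220))) = Mul(Mul(Rational(1, 2), Pow(10, Rational(1, 2))), Mul(Pow(-55, -1), Add(21, -100, -220))) = Mul(Mul(Rational(1, 2), Pow(10, Rational(1, 2))), Mul(Rational(-1, 55), -299)) = Mul(Mul(Rational(1, 2), Pow(10, Rational(1, 2))), Rational(299, 55)) = Mul(Rational(299, 110), Pow(10, Rational(1, 2)))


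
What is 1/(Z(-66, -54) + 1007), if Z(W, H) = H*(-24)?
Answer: 1/2303 ≈ 0.00043422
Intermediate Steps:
Z(W, H) = -24*H
1/(Z(-66, -54) + 1007) = 1/(-24*(-54) + 1007) = 1/(1296 + 1007) = 1/2303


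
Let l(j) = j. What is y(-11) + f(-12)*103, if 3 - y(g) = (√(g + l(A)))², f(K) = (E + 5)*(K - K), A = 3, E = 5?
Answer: 11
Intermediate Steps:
f(K) = 0 (f(K) = (5 + 5)*(K - K) = 10*0 = 0)
y(g) = -g (y(g) = 3 - (√(g + 3))² = 3 - (√(3 + g))² = 3 - (3 + g) = 3 + (-3 - g) = -g)
y(-11) + f(-12)*103 = -1*(-11) + 0*103 = 11 + 0 = 11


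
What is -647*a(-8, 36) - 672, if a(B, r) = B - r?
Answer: 27796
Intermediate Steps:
-647*a(-8, 36) - 672 = -647*(-8 - 1*36) - 672 = -647*(-8 - 36) - 672 = -647*(-44) - 672 = 28468 - 672 = 27796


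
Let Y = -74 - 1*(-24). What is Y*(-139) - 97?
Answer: 6853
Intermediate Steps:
Y = -50 (Y = -74 + 24 = -50)
Y*(-139) - 97 = -50*(-139) - 97 = 6950 - 97 = 6853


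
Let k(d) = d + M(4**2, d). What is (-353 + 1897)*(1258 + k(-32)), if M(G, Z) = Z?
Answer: 1843536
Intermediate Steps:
k(d) = 2*d (k(d) = d + d = 2*d)
(-353 + 1897)*(1258 + k(-32)) = (-353 + 1897)*(1258 + 2*(-32)) = 1544*(1258 - 64) = 1544*1194 = 1843536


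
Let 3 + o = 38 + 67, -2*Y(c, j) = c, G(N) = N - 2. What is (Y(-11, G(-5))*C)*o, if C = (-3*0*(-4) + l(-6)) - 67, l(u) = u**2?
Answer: -17391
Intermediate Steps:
G(N) = -2 + N
Y(c, j) = -c/2
o = 102 (o = -3 + (38 + 67) = -3 + 105 = 102)
C = -31 (C = (-3*0*(-4) + (-6)**2) - 67 = (0*(-4) + 36) - 67 = (0 + 36) - 67 = 36 - 67 = -31)
(Y(-11, G(-5))*C)*o = (-1/2*(-11)*(-31))*102 = ((11/2)*(-31))*102 = -341/2*102 = -17391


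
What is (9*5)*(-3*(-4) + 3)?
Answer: 675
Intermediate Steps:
(9*5)*(-3*(-4) + 3) = 45*(12 + 3) = 45*15 = 675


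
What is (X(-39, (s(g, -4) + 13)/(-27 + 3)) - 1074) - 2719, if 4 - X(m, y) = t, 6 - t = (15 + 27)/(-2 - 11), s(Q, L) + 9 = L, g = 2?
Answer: -49377/13 ≈ -3798.2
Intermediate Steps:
s(Q, L) = -9 + L
t = 120/13 (t = 6 - (15 + 27)/(-2 - 11) = 6 - 42/(-13) = 6 - 42*(-1)/13 = 6 - 1*(-42/13) = 6 + 42/13 = 120/13 ≈ 9.2308)
X(m, y) = -68/13 (X(m, y) = 4 - 1*120/13 = 4 - 120/13 = -68/13)
(X(-39, (s(g, -4) + 13)/(-27 + 3)) - 1074) - 2719 = (-68/13 - 1074) - 2719 = -14030/13 - 2719 = -49377/13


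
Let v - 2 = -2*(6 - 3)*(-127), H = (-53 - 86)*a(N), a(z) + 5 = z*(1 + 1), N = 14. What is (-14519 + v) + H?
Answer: -16952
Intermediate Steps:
a(z) = -5 + 2*z (a(z) = -5 + z*(1 + 1) = -5 + z*2 = -5 + 2*z)
H = -3197 (H = (-53 - 86)*(-5 + 2*14) = -139*(-5 + 28) = -139*23 = -3197)
v = 764 (v = 2 - 2*(6 - 3)*(-127) = 2 - 2*3*(-127) = 2 - 6*(-127) = 2 + 762 = 764)
(-14519 + v) + H = (-14519 + 764) - 3197 = -13755 - 3197 = -16952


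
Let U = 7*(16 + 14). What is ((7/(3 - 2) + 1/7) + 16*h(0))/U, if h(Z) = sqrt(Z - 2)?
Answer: 5/147 + 8*I*sqrt(2)/105 ≈ 0.034014 + 0.10775*I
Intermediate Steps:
U = 210 (U = 7*30 = 210)
h(Z) = sqrt(-2 + Z)
((7/(3 - 2) + 1/7) + 16*h(0))/U = ((7/(3 - 2) + 1/7) + 16*sqrt(-2 + 0))/210 = ((7/1 + 1*(1/7)) + 16*sqrt(-2))*(1/210) = ((7*1 + 1/7) + 16*(I*sqrt(2)))*(1/210) = ((7 + 1/7) + 16*I*sqrt(2))*(1/210) = (50/7 + 16*I*sqrt(2))*(1/210) = 5/147 + 8*I*sqrt(2)/105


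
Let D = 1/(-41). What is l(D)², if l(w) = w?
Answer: 1/1681 ≈ 0.00059488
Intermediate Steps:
D = -1/41 ≈ -0.024390
l(D)² = (-1/41)² = 1/1681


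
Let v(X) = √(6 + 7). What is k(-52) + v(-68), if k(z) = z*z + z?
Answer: 2652 + √13 ≈ 2655.6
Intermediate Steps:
k(z) = z + z² (k(z) = z² + z = z + z²)
v(X) = √13
k(-52) + v(-68) = -52*(1 - 52) + √13 = -52*(-51) + √13 = 2652 + √13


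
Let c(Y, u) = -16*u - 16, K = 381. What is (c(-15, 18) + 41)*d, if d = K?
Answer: -100203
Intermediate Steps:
d = 381
c(Y, u) = -16 - 16*u
(c(-15, 18) + 41)*d = ((-16 - 16*18) + 41)*381 = ((-16 - 288) + 41)*381 = (-304 + 41)*381 = -263*381 = -100203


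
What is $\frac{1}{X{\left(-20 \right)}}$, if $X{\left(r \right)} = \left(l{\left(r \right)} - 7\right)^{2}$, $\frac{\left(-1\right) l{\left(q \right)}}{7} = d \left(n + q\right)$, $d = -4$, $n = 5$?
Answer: $\frac{1}{182329} \approx 5.4846 \cdot 10^{-6}$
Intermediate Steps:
$l{\left(q \right)} = 140 + 28 q$ ($l{\left(q \right)} = - 7 \left(- 4 \left(5 + q\right)\right) = - 7 \left(-20 - 4 q\right) = 140 + 28 q$)
$X{\left(r \right)} = \left(133 + 28 r\right)^{2}$ ($X{\left(r \right)} = \left(\left(140 + 28 r\right) - 7\right)^{2} = \left(133 + 28 r\right)^{2}$)
$\frac{1}{X{\left(-20 \right)}} = \frac{1}{49 \left(19 + 4 \left(-20\right)\right)^{2}} = \frac{1}{49 \left(19 - 80\right)^{2}} = \frac{1}{49 \left(-61\right)^{2}} = \frac{1}{49 \cdot 3721} = \frac{1}{182329}$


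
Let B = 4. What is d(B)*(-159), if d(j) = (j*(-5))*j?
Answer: 12720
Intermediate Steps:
d(j) = -5*j² (d(j) = (-5*j)*j = -5*j²)
d(B)*(-159) = -5*4²*(-159) = -5*16*(-159) = -80*(-159) = 12720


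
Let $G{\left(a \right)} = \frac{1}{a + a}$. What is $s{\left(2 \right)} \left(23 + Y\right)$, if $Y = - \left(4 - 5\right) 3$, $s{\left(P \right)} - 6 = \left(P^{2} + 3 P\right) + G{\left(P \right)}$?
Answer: $\frac{845}{2} \approx 422.5$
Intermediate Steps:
$G{\left(a \right)} = \frac{1}{2 a}$
$s{\left(P \right)} = 6 + P^{2} + \frac{1}{2 P} + 3 P$ ($s{\left(P \right)} = 6 + \left(\left(P^{2} + 3 P\right) + \frac{1}{2 P}\right) = 6 + \left(P^{2} + \frac{1}{2 P} + 3 P\right) = 6 + P^{2} + \frac{1}{2 P} + 3 P$)
$Y = 3$ ($Y = - \left(4 - 5\right) 3 = - \left(-1\right) 3 = \left(-1\right) \left(-3\right) = 3$)
$s{\left(2 \right)} \left(23 + Y\right) = \left(6 + 2^{2} + \frac{1}{2 \cdot 2} + 3 \cdot 2\right) \left(23 + 3\right) = \left(6 + 4 + \frac{1}{2} \cdot \frac{1}{2} + 6\right) 26 = \left(6 + 4 + \frac{1}{4} + 6\right) 26 = \frac{65}{4} \cdot 26 = \frac{845}{2}$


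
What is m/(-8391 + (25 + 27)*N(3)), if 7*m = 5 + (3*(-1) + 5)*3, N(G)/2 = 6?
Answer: -11/54369 ≈ -0.00020232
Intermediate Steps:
N(G) = 12 (N(G) = 2*6 = 12)
m = 11/7 (m = (5 + (3*(-1) + 5)*3)/7 = (5 + (-3 + 5)*3)/7 = (5 + 2*3)/7 = (5 + 6)/7 = (1/7)*11 = 11/7 ≈ 1.5714)
m/(-8391 + (25 + 27)*N(3)) = (11/7)/(-8391 + (25 + 27)*12) = (11/7)/(-8391 + 52*12) = (11/7)/(-8391 + 624) = (11/7)/(-7767) = -1/7767*11/7 = -11/54369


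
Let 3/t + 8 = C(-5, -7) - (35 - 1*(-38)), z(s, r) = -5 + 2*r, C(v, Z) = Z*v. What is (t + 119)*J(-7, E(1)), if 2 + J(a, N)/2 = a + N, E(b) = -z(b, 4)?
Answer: -65652/23 ≈ -2854.4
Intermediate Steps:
E(b) = -3 (E(b) = -(-5 + 2*4) = -(-5 + 8) = -1*3 = -3)
t = -3/46 (t = 3/(-8 + (-7*(-5) - (35 - 1*(-38)))) = 3/(-8 + (35 - (35 + 38))) = 3/(-8 + (35 - 1*73)) = 3/(-8 + (35 - 73)) = 3/(-8 - 38) = 3/(-46) = 3*(-1/46) = -3/46 ≈ -0.065217)
J(a, N) = -4 + 2*N + 2*a (J(a, N) = -4 + 2*(a + N) = -4 + 2*(N + a) = -4 + (2*N + 2*a) = -4 + 2*N + 2*a)
(t + 119)*J(-7, E(1)) = (-3/46 + 119)*(-4 + 2*(-3) + 2*(-7)) = 5471*(-4 - 6 - 14)/46 = (5471/46)*(-24) = -65652/23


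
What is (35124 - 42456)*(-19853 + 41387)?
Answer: -157887288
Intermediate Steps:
(35124 - 42456)*(-19853 + 41387) = -7332*21534 = -157887288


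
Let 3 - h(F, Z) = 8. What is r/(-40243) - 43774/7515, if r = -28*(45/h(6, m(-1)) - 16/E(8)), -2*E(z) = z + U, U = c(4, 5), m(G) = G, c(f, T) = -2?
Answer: -251766946/43203735 ≈ -5.8274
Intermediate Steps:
U = -2
h(F, Z) = -5 (h(F, Z) = 3 - 1*8 = 3 - 8 = -5)
E(z) = 1 - z/2 (E(z) = -(z - 2)/2 = -(-2 + z)/2 = 1 - z/2)
r = 308/3 (r = -28*(45/(-5) - 16/(1 - ½*8)) = -28*(45*(-⅕) - 16/(1 - 4)) = -28*(-9 - 16/(-3)) = -28*(-9 - 16*(-⅓)) = -28*(-9 + 16/3) = -28*(-11/3) = 308/3 ≈ 102.67)
r/(-40243) - 43774/7515 = (308/3)/(-40243) - 43774/7515 = (308/3)*(-1/40243) - 43774*1/7515 = -44/17247 - 43774/7515 = -251766946/43203735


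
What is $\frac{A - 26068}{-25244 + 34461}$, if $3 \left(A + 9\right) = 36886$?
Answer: $- \frac{41345}{27651} \approx -1.4952$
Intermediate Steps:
$A = \frac{36859}{3}$ ($A = -9 + \frac{1}{3} \cdot 36886 = -9 + \frac{36886}{3} = \frac{36859}{3} \approx 12286.0$)
$\frac{A - 26068}{-25244 + 34461} = \frac{\frac{36859}{3} - 26068}{-25244 + 34461} = - \frac{41345}{3 \cdot 9217} = \left(- \frac{41345}{3}\right) \frac{1}{9217} = - \frac{41345}{27651}$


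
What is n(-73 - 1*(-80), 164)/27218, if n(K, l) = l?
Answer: 82/13609 ≈ 0.0060254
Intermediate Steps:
n(-73 - 1*(-80), 164)/27218 = 164/27218 = 164*(1/27218) = 82/13609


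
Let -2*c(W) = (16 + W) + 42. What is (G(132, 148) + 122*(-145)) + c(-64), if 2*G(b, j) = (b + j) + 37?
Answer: -35057/2 ≈ -17529.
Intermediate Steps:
G(b, j) = 37/2 + b/2 + j/2 (G(b, j) = ((b + j) + 37)/2 = (37 + b + j)/2 = 37/2 + b/2 + j/2)
c(W) = -29 - W/2 (c(W) = -((16 + W) + 42)/2 = -(58 + W)/2 = -29 - W/2)
(G(132, 148) + 122*(-145)) + c(-64) = ((37/2 + (½)*132 + (½)*148) + 122*(-145)) + (-29 - ½*(-64)) = ((37/2 + 66 + 74) - 17690) + (-29 + 32) = (317/2 - 17690) + 3 = -35063/2 + 3 = -35057/2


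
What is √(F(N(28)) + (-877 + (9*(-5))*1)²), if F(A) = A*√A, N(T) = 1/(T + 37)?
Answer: √(3591604900 + √65)/65 ≈ 922.00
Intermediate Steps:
N(T) = 1/(37 + T)
F(A) = A^(3/2)
√(F(N(28)) + (-877 + (9*(-5))*1)²) = √((1/(37 + 28))^(3/2) + (-877 + (9*(-5))*1)²) = √((1/65)^(3/2) + (-877 - 45*1)²) = √((1/65)^(3/2) + (-877 - 45)²) = √(√65/4225 + (-922)²) = √(√65/4225 + 850084) = √(850084 + √65/4225)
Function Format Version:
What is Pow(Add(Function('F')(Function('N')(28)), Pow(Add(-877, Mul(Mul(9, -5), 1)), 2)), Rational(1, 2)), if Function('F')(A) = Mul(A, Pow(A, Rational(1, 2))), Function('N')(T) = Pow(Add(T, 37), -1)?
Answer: Mul(Rational(1, 65), Pow(Add(3591604900, Pow(65, Rational(1, 2))), Rational(1, 2))) ≈ 922.00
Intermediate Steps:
Function('N')(T) = Pow(Add(37, T), -1)
Function('F')(A) = Pow(A, Rational(3, 2))
Pow(Add(Function('F')(Function('N')(28)), Pow(Add(-877, Mul(Mul(9, -5), 1)), 2)), Rational(1, 2)) = Pow(Add(Pow(Pow(Add(37, 28), -1), Rational(3, 2)), Pow(Add(-877, Mul(Mul(9, -5), 1)), 2)), Rational(1, 2)) = Pow(Add(Pow(Pow(65, -1), Rational(3, 2)), Pow(Add(-877, Mul(-45, 1)), 2)), Rational(1, 2)) = Pow(Add(Pow(Rational(1, 65), Rational(3, 2)), Pow(Add(-877, -45), 2)), Rational(1, 2)) = Pow(Add(Mul(Rational(1, 4225), Pow(65, Rational(1, 2))), Pow(-922, 2)), Rational(1, 2)) = Pow(Add(Mul(Rational(1, 4225), Pow(65, Rational(1, 2))), 850084), Rational(1, 2)) = Pow(Add(850084, Mul(Rational(1, 4225), Pow(65, Rational(1, 2)))), Rational(1, 2))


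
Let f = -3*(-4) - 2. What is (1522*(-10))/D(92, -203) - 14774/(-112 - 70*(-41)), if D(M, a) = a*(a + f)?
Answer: -44343379/7718263 ≈ -5.7453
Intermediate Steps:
f = 10 (f = 12 - 2 = 10)
D(M, a) = a*(10 + a) (D(M, a) = a*(a + 10) = a*(10 + a))
(1522*(-10))/D(92, -203) - 14774/(-112 - 70*(-41)) = (1522*(-10))/((-203*(10 - 203))) - 14774/(-112 - 70*(-41)) = -15220/((-203*(-193))) - 14774/(-112 + 2870) = -15220/39179 - 14774/2758 = -15220*1/39179 - 14774*1/2758 = -15220/39179 - 7387/1379 = -44343379/7718263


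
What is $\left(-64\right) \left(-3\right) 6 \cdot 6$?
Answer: $6912$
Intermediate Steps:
$\left(-64\right) \left(-3\right) 6 \cdot 6 = 192 \cdot 36 = 6912$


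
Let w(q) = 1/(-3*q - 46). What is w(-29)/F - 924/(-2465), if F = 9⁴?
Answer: 248559389/663087465 ≈ 0.37485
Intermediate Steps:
F = 6561
w(q) = 1/(-46 - 3*q)
w(-29)/F - 924/(-2465) = -1/(46 + 3*(-29))/6561 - 924/(-2465) = -1/(46 - 87)*(1/6561) - 924*(-1/2465) = -1/(-41)*(1/6561) + 924/2465 = -1*(-1/41)*(1/6561) + 924/2465 = (1/41)*(1/6561) + 924/2465 = 1/269001 + 924/2465 = 248559389/663087465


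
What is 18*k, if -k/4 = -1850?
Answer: 133200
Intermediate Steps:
k = 7400 (k = -4*(-1850) = 7400)
18*k = 18*7400 = 133200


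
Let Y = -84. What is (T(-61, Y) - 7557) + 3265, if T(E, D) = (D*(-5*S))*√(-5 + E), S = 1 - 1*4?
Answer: -4292 - 1260*I*√66 ≈ -4292.0 - 10236.0*I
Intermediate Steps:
S = -3 (S = 1 - 4 = -3)
T(E, D) = 15*D*√(-5 + E) (T(E, D) = (D*(-5*(-3)))*√(-5 + E) = (D*15)*√(-5 + E) = (15*D)*√(-5 + E) = 15*D*√(-5 + E))
(T(-61, Y) - 7557) + 3265 = (15*(-84)*√(-5 - 61) - 7557) + 3265 = (15*(-84)*√(-66) - 7557) + 3265 = (15*(-84)*(I*√66) - 7557) + 3265 = (-1260*I*√66 - 7557) + 3265 = (-7557 - 1260*I*√66) + 3265 = -4292 - 1260*I*√66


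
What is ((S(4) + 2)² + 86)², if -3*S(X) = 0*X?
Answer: 8100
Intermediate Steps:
S(X) = 0 (S(X) = -0*X = -⅓*0 = 0)
((S(4) + 2)² + 86)² = ((0 + 2)² + 86)² = (2² + 86)² = (4 + 86)² = 90² = 8100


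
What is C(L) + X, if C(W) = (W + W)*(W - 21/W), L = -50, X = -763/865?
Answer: 4287907/865 ≈ 4957.1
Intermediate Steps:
X = -763/865 (X = -763*1/865 = -763/865 ≈ -0.88208)
C(W) = 2*W*(W - 21/W) (C(W) = (2*W)*(W - 21/W) = 2*W*(W - 21/W))
C(L) + X = (-42 + 2*(-50)**2) - 763/865 = (-42 + 2*2500) - 763/865 = (-42 + 5000) - 763/865 = 4958 - 763/865 = 4287907/865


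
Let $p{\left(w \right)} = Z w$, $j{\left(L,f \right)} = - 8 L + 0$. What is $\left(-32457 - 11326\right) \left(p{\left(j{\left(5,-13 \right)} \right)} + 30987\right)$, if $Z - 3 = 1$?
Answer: $-1349698541$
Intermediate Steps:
$Z = 4$ ($Z = 3 + 1 = 4$)
$j{\left(L,f \right)} = - 8 L$
$p{\left(w \right)} = 4 w$
$\left(-32457 - 11326\right) \left(p{\left(j{\left(5,-13 \right)} \right)} + 30987\right) = \left(-32457 - 11326\right) \left(4 \left(\left(-8\right) 5\right) + 30987\right) = - 43783 \left(4 \left(-40\right) + 30987\right) = - 43783 \left(-160 + 30987\right) = \left(-43783\right) 30827 = -1349698541$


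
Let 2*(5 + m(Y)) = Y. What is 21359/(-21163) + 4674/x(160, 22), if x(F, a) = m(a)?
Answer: 16464618/21163 ≈ 777.99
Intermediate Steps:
m(Y) = -5 + Y/2
x(F, a) = -5 + a/2
21359/(-21163) + 4674/x(160, 22) = 21359/(-21163) + 4674/(-5 + (1/2)*22) = 21359*(-1/21163) + 4674/(-5 + 11) = -21359/21163 + 4674/6 = -21359/21163 + 4674*(1/6) = -21359/21163 + 779 = 16464618/21163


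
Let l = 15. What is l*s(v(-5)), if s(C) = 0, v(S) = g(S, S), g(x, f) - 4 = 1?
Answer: 0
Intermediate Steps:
g(x, f) = 5 (g(x, f) = 4 + 1 = 5)
v(S) = 5
l*s(v(-5)) = 15*0 = 0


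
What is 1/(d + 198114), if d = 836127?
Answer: 1/1034241 ≈ 9.6689e-7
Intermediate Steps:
1/(d + 198114) = 1/(836127 + 198114) = 1/1034241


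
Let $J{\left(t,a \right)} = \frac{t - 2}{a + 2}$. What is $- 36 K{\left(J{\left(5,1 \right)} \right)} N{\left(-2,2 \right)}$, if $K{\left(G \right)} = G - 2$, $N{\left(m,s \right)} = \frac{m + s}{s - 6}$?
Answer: $0$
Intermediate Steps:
$J{\left(t,a \right)} = \frac{-2 + t}{2 + a}$
$N{\left(m,s \right)} = \frac{m + s}{-6 + s}$
$K{\left(G \right)} = -2 + G$
$- 36 K{\left(J{\left(5,1 \right)} \right)} N{\left(-2,2 \right)} = - 36 \left(-2 + \frac{-2 + 5}{2 + 1}\right) \frac{-2 + 2}{-6 + 2} = - 36 \left(-2 + \frac{1}{3} \cdot 3\right) \frac{1}{-4} \cdot 0 = - 36 \left(-2 + \frac{1}{3} \cdot 3\right) \left(\left(- \frac{1}{4}\right) 0\right) = - 36 \left(-2 + 1\right) 0 = \left(-36\right) \left(-1\right) 0 = 36 \cdot 0 = 0$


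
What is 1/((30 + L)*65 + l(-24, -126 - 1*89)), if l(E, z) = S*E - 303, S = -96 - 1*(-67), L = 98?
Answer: 1/8713 ≈ 0.00011477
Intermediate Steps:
S = -29 (S = -96 + 67 = -29)
l(E, z) = -303 - 29*E (l(E, z) = -29*E - 303 = -303 - 29*E)
1/((30 + L)*65 + l(-24, -126 - 1*89)) = 1/((30 + 98)*65 + (-303 - 29*(-24))) = 1/(128*65 + (-303 + 696)) = 1/(8320 + 393) = 1/8713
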